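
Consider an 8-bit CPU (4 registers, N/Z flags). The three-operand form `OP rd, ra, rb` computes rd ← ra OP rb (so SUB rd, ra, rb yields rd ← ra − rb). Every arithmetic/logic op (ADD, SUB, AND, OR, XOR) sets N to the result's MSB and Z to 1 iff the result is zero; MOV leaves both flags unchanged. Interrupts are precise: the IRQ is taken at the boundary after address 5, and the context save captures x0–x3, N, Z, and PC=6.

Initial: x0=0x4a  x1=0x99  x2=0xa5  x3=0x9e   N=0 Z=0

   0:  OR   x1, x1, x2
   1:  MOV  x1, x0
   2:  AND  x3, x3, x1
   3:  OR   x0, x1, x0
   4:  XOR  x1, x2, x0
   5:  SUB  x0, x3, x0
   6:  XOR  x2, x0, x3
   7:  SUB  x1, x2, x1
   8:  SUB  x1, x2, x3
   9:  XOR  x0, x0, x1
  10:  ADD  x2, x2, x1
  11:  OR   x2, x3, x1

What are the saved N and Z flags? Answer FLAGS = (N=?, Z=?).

FLAGS = (N=1, Z=0)

after  0: x0=0x4a x1=0xbd x2=0xa5 x3=0x9e  N=1 Z=0
after  1: x0=0x4a x1=0x4a x2=0xa5 x3=0x9e  N=1 Z=0
after  2: x0=0x4a x1=0x4a x2=0xa5 x3=0x0a  N=0 Z=0
after  3: x0=0x4a x1=0x4a x2=0xa5 x3=0x0a  N=0 Z=0
after  4: x0=0x4a x1=0xef x2=0xa5 x3=0x0a  N=1 Z=0
after  5: x0=0xc0 x1=0xef x2=0xa5 x3=0x0a  N=1 Z=0
-- IRQ taken; context saved, return-PC = 6 --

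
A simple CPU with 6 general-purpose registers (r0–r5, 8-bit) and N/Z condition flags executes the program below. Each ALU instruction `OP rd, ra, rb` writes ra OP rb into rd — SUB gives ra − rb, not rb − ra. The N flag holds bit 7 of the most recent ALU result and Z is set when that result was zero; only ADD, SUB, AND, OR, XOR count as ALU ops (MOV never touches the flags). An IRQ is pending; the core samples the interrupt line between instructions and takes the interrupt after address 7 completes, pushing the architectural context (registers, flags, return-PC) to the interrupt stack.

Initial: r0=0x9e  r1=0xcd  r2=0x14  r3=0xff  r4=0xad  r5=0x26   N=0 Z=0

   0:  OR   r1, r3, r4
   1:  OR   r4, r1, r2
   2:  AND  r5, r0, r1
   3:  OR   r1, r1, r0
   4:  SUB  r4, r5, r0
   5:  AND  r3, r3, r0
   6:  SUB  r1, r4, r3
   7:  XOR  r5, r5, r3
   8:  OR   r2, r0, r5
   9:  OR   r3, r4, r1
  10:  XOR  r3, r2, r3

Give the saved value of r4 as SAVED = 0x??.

after  0: r0=0x9e r1=0xff r2=0x14 r3=0xff r4=0xad r5=0x26  N=1 Z=0
after  1: r0=0x9e r1=0xff r2=0x14 r3=0xff r4=0xff r5=0x26  N=1 Z=0
after  2: r0=0x9e r1=0xff r2=0x14 r3=0xff r4=0xff r5=0x9e  N=1 Z=0
after  3: r0=0x9e r1=0xff r2=0x14 r3=0xff r4=0xff r5=0x9e  N=1 Z=0
after  4: r0=0x9e r1=0xff r2=0x14 r3=0xff r4=0x00 r5=0x9e  N=0 Z=1
after  5: r0=0x9e r1=0xff r2=0x14 r3=0x9e r4=0x00 r5=0x9e  N=1 Z=0
after  6: r0=0x9e r1=0x62 r2=0x14 r3=0x9e r4=0x00 r5=0x9e  N=0 Z=0
after  7: r0=0x9e r1=0x62 r2=0x14 r3=0x9e r4=0x00 r5=0x00  N=0 Z=1
-- IRQ taken; context saved, return-PC = 8 --

SAVED = 0x00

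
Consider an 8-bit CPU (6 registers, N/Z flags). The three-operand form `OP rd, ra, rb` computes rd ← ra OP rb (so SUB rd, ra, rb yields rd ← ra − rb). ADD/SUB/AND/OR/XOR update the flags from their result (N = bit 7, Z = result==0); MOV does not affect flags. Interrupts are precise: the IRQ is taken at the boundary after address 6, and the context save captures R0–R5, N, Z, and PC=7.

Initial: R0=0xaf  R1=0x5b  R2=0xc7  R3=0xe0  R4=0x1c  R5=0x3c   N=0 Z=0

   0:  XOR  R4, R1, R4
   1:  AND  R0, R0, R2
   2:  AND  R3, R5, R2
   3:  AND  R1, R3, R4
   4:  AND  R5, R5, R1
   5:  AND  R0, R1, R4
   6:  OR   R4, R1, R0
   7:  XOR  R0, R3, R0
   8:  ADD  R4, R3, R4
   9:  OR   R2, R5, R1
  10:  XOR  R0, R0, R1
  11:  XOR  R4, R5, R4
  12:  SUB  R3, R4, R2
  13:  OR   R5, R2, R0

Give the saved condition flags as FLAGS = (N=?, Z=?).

after  0: R0=0xaf R1=0x5b R2=0xc7 R3=0xe0 R4=0x47 R5=0x3c  N=0 Z=0
after  1: R0=0x87 R1=0x5b R2=0xc7 R3=0xe0 R4=0x47 R5=0x3c  N=1 Z=0
after  2: R0=0x87 R1=0x5b R2=0xc7 R3=0x04 R4=0x47 R5=0x3c  N=0 Z=0
after  3: R0=0x87 R1=0x04 R2=0xc7 R3=0x04 R4=0x47 R5=0x3c  N=0 Z=0
after  4: R0=0x87 R1=0x04 R2=0xc7 R3=0x04 R4=0x47 R5=0x04  N=0 Z=0
after  5: R0=0x04 R1=0x04 R2=0xc7 R3=0x04 R4=0x47 R5=0x04  N=0 Z=0
after  6: R0=0x04 R1=0x04 R2=0xc7 R3=0x04 R4=0x04 R5=0x04  N=0 Z=0
-- IRQ taken; context saved, return-PC = 7 --

FLAGS = (N=0, Z=0)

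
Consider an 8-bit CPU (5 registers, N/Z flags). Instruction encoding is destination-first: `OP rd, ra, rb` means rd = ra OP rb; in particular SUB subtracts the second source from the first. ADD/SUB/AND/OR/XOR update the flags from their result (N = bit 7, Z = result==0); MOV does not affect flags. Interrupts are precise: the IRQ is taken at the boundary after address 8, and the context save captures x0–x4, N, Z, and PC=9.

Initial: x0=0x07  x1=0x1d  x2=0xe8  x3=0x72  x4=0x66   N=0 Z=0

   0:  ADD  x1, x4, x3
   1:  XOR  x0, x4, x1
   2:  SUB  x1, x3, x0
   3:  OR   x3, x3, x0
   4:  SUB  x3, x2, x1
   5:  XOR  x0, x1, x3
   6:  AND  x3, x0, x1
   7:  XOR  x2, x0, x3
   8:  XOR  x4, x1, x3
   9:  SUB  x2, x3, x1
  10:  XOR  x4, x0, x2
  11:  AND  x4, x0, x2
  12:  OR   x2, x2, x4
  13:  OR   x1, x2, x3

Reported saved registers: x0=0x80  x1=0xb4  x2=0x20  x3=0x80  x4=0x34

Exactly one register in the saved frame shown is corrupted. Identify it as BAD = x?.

BAD = x2

after  0: x0=0x07 x1=0xd8 x2=0xe8 x3=0x72 x4=0x66  N=1 Z=0
after  1: x0=0xbe x1=0xd8 x2=0xe8 x3=0x72 x4=0x66  N=1 Z=0
after  2: x0=0xbe x1=0xb4 x2=0xe8 x3=0x72 x4=0x66  N=1 Z=0
after  3: x0=0xbe x1=0xb4 x2=0xe8 x3=0xfe x4=0x66  N=1 Z=0
after  4: x0=0xbe x1=0xb4 x2=0xe8 x3=0x34 x4=0x66  N=0 Z=0
after  5: x0=0x80 x1=0xb4 x2=0xe8 x3=0x34 x4=0x66  N=1 Z=0
after  6: x0=0x80 x1=0xb4 x2=0xe8 x3=0x80 x4=0x66  N=1 Z=0
after  7: x0=0x80 x1=0xb4 x2=0x00 x3=0x80 x4=0x66  N=0 Z=1
after  8: x0=0x80 x1=0xb4 x2=0x00 x3=0x80 x4=0x34  N=0 Z=0
-- IRQ taken; context saved, return-PC = 9 --
mismatch: x2: reported 0x20 vs actual 0x00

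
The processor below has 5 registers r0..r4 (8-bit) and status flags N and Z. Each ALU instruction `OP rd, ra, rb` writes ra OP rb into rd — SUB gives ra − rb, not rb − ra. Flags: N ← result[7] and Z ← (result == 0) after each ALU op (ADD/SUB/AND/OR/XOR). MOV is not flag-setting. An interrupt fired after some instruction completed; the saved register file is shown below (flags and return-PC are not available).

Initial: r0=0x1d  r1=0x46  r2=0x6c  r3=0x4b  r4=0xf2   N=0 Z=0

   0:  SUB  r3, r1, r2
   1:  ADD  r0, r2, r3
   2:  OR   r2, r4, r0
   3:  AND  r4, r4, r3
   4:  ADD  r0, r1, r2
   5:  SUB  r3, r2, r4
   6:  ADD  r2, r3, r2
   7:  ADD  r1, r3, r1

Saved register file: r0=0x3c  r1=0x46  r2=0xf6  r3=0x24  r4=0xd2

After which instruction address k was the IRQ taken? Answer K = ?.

after  0: r0=0x1d r1=0x46 r2=0x6c r3=0xda r4=0xf2  N=1 Z=0
after  1: r0=0x46 r1=0x46 r2=0x6c r3=0xda r4=0xf2  N=0 Z=0
after  2: r0=0x46 r1=0x46 r2=0xf6 r3=0xda r4=0xf2  N=1 Z=0
after  3: r0=0x46 r1=0x46 r2=0xf6 r3=0xda r4=0xd2  N=1 Z=0
after  4: r0=0x3c r1=0x46 r2=0xf6 r3=0xda r4=0xd2  N=0 Z=0
after  5: r0=0x3c r1=0x46 r2=0xf6 r3=0x24 r4=0xd2  N=0 Z=0
-- IRQ taken; context saved, return-PC = 6 --

K = 5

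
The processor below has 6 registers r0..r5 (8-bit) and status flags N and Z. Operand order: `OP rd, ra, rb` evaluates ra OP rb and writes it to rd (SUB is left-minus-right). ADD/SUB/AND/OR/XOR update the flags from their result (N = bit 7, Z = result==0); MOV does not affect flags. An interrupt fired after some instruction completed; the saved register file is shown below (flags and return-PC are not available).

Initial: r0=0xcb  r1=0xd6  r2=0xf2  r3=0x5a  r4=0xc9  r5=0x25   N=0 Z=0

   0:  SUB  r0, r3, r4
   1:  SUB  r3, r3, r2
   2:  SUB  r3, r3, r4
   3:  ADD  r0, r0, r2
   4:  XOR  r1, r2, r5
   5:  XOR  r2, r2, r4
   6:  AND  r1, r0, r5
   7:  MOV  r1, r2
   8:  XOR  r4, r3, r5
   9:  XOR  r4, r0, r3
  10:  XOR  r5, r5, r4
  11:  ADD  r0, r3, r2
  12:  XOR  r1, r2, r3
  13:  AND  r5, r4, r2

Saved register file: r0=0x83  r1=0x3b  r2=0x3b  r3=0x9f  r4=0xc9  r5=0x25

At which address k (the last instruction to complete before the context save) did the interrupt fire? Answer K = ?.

after  0: r0=0x91 r1=0xd6 r2=0xf2 r3=0x5a r4=0xc9 r5=0x25  N=1 Z=0
after  1: r0=0x91 r1=0xd6 r2=0xf2 r3=0x68 r4=0xc9 r5=0x25  N=0 Z=0
after  2: r0=0x91 r1=0xd6 r2=0xf2 r3=0x9f r4=0xc9 r5=0x25  N=1 Z=0
after  3: r0=0x83 r1=0xd6 r2=0xf2 r3=0x9f r4=0xc9 r5=0x25  N=1 Z=0
after  4: r0=0x83 r1=0xd7 r2=0xf2 r3=0x9f r4=0xc9 r5=0x25  N=1 Z=0
after  5: r0=0x83 r1=0xd7 r2=0x3b r3=0x9f r4=0xc9 r5=0x25  N=0 Z=0
after  6: r0=0x83 r1=0x01 r2=0x3b r3=0x9f r4=0xc9 r5=0x25  N=0 Z=0
after  7: r0=0x83 r1=0x3b r2=0x3b r3=0x9f r4=0xc9 r5=0x25  N=0 Z=0
-- IRQ taken; context saved, return-PC = 8 --

K = 7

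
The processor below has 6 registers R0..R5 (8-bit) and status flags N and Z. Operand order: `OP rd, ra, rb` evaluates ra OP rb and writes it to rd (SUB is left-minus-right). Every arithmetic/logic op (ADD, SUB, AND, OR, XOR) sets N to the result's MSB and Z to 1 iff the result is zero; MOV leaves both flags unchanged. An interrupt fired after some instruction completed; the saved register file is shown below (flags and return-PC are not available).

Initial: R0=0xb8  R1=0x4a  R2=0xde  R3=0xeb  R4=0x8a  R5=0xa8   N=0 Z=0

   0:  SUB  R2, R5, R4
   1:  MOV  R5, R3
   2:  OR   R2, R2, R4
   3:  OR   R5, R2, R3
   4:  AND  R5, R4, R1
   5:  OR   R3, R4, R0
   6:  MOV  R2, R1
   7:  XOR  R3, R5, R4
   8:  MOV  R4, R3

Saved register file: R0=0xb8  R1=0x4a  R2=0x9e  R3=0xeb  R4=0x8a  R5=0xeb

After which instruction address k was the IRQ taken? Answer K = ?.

K = 2

after  0: R0=0xb8 R1=0x4a R2=0x1e R3=0xeb R4=0x8a R5=0xa8  N=0 Z=0
after  1: R0=0xb8 R1=0x4a R2=0x1e R3=0xeb R4=0x8a R5=0xeb  N=0 Z=0
after  2: R0=0xb8 R1=0x4a R2=0x9e R3=0xeb R4=0x8a R5=0xeb  N=1 Z=0
-- IRQ taken; context saved, return-PC = 3 --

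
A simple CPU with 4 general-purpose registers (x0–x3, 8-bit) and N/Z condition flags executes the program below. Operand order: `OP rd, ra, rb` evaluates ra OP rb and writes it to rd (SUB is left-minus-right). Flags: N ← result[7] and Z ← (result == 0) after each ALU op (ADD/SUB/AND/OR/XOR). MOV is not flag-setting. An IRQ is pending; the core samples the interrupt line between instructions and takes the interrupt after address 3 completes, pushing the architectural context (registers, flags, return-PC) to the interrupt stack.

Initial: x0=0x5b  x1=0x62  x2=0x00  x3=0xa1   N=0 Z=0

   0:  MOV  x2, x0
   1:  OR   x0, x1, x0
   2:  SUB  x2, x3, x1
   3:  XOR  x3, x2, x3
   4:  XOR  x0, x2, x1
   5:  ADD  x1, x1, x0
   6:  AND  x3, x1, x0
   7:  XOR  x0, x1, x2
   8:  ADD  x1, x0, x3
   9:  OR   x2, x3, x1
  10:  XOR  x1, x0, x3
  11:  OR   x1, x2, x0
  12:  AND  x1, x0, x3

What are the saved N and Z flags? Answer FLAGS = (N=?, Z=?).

after  0: x0=0x5b x1=0x62 x2=0x5b x3=0xa1  N=0 Z=0
after  1: x0=0x7b x1=0x62 x2=0x5b x3=0xa1  N=0 Z=0
after  2: x0=0x7b x1=0x62 x2=0x3f x3=0xa1  N=0 Z=0
after  3: x0=0x7b x1=0x62 x2=0x3f x3=0x9e  N=1 Z=0
-- IRQ taken; context saved, return-PC = 4 --

FLAGS = (N=1, Z=0)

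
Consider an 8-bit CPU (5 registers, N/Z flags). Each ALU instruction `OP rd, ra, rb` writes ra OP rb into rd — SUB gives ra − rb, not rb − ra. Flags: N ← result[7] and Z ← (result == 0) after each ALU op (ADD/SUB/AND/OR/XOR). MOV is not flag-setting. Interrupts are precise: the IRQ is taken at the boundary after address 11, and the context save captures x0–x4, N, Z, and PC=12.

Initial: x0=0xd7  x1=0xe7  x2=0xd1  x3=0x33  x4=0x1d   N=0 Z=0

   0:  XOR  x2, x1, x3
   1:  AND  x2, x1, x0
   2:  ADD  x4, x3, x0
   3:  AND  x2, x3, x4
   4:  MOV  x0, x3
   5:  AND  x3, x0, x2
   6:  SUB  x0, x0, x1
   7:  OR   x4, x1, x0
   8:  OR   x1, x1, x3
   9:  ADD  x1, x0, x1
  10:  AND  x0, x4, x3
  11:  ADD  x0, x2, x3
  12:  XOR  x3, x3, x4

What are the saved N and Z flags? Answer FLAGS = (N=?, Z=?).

after  0: x0=0xd7 x1=0xe7 x2=0xd4 x3=0x33 x4=0x1d  N=1 Z=0
after  1: x0=0xd7 x1=0xe7 x2=0xc7 x3=0x33 x4=0x1d  N=1 Z=0
after  2: x0=0xd7 x1=0xe7 x2=0xc7 x3=0x33 x4=0x0a  N=0 Z=0
after  3: x0=0xd7 x1=0xe7 x2=0x02 x3=0x33 x4=0x0a  N=0 Z=0
after  4: x0=0x33 x1=0xe7 x2=0x02 x3=0x33 x4=0x0a  N=0 Z=0
after  5: x0=0x33 x1=0xe7 x2=0x02 x3=0x02 x4=0x0a  N=0 Z=0
after  6: x0=0x4c x1=0xe7 x2=0x02 x3=0x02 x4=0x0a  N=0 Z=0
after  7: x0=0x4c x1=0xe7 x2=0x02 x3=0x02 x4=0xef  N=1 Z=0
after  8: x0=0x4c x1=0xe7 x2=0x02 x3=0x02 x4=0xef  N=1 Z=0
after  9: x0=0x4c x1=0x33 x2=0x02 x3=0x02 x4=0xef  N=0 Z=0
after 10: x0=0x02 x1=0x33 x2=0x02 x3=0x02 x4=0xef  N=0 Z=0
after 11: x0=0x04 x1=0x33 x2=0x02 x3=0x02 x4=0xef  N=0 Z=0
-- IRQ taken; context saved, return-PC = 12 --

FLAGS = (N=0, Z=0)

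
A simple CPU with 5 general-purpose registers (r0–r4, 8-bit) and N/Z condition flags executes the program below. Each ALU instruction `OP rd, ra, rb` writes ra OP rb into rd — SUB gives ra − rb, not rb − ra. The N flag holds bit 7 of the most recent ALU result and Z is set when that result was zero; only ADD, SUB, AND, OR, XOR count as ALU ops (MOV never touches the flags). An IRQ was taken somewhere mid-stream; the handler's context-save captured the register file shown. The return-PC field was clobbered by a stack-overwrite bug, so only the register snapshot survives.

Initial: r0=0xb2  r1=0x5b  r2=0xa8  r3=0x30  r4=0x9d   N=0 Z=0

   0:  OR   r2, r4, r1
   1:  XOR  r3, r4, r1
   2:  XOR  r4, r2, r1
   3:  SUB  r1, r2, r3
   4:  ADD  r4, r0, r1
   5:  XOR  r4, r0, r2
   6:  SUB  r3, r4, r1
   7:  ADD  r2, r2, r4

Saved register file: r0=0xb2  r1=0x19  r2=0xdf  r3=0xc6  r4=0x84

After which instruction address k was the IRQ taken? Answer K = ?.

after  0: r0=0xb2 r1=0x5b r2=0xdf r3=0x30 r4=0x9d  N=1 Z=0
after  1: r0=0xb2 r1=0x5b r2=0xdf r3=0xc6 r4=0x9d  N=1 Z=0
after  2: r0=0xb2 r1=0x5b r2=0xdf r3=0xc6 r4=0x84  N=1 Z=0
after  3: r0=0xb2 r1=0x19 r2=0xdf r3=0xc6 r4=0x84  N=0 Z=0
-- IRQ taken; context saved, return-PC = 4 --

K = 3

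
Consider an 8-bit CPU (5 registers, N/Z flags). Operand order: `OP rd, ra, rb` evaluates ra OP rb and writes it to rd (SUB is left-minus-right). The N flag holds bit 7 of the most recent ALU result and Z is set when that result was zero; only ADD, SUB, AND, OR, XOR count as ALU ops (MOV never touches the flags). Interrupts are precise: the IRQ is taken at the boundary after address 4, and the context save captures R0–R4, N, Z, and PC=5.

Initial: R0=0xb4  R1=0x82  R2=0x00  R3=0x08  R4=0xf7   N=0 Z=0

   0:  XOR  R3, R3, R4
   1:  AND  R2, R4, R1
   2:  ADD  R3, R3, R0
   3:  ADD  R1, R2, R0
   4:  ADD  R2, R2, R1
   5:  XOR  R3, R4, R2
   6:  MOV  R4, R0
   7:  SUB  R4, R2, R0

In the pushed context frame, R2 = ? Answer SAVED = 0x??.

after  0: R0=0xb4 R1=0x82 R2=0x00 R3=0xff R4=0xf7  N=1 Z=0
after  1: R0=0xb4 R1=0x82 R2=0x82 R3=0xff R4=0xf7  N=1 Z=0
after  2: R0=0xb4 R1=0x82 R2=0x82 R3=0xb3 R4=0xf7  N=1 Z=0
after  3: R0=0xb4 R1=0x36 R2=0x82 R3=0xb3 R4=0xf7  N=0 Z=0
after  4: R0=0xb4 R1=0x36 R2=0xb8 R3=0xb3 R4=0xf7  N=1 Z=0
-- IRQ taken; context saved, return-PC = 5 --

SAVED = 0xb8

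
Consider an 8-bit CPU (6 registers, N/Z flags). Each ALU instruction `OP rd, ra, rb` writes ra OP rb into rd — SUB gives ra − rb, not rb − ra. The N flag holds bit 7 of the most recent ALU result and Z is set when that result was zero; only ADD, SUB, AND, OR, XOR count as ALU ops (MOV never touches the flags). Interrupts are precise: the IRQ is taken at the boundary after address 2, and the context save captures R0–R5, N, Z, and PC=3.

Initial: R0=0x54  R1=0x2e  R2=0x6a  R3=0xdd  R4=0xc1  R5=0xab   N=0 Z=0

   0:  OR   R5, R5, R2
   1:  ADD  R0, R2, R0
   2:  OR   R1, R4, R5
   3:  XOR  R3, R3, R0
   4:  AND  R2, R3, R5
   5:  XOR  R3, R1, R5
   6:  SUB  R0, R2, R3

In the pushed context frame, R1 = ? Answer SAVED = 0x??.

after  0: R0=0x54 R1=0x2e R2=0x6a R3=0xdd R4=0xc1 R5=0xeb  N=1 Z=0
after  1: R0=0xbe R1=0x2e R2=0x6a R3=0xdd R4=0xc1 R5=0xeb  N=1 Z=0
after  2: R0=0xbe R1=0xeb R2=0x6a R3=0xdd R4=0xc1 R5=0xeb  N=1 Z=0
-- IRQ taken; context saved, return-PC = 3 --

SAVED = 0xeb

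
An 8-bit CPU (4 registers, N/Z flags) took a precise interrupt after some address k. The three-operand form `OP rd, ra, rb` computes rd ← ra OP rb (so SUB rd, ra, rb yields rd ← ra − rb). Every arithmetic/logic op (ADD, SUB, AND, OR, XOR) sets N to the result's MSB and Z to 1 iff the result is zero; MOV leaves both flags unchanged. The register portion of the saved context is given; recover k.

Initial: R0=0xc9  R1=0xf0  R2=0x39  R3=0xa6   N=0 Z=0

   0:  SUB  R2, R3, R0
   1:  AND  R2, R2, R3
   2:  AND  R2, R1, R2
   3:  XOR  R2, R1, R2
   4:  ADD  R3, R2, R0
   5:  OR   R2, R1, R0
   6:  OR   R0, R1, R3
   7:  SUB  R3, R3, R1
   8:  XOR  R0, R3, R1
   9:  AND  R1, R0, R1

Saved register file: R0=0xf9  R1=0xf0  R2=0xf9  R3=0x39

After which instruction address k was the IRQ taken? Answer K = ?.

K = 6

after  0: R0=0xc9 R1=0xf0 R2=0xdd R3=0xa6  N=1 Z=0
after  1: R0=0xc9 R1=0xf0 R2=0x84 R3=0xa6  N=1 Z=0
after  2: R0=0xc9 R1=0xf0 R2=0x80 R3=0xa6  N=1 Z=0
after  3: R0=0xc9 R1=0xf0 R2=0x70 R3=0xa6  N=0 Z=0
after  4: R0=0xc9 R1=0xf0 R2=0x70 R3=0x39  N=0 Z=0
after  5: R0=0xc9 R1=0xf0 R2=0xf9 R3=0x39  N=1 Z=0
after  6: R0=0xf9 R1=0xf0 R2=0xf9 R3=0x39  N=1 Z=0
-- IRQ taken; context saved, return-PC = 7 --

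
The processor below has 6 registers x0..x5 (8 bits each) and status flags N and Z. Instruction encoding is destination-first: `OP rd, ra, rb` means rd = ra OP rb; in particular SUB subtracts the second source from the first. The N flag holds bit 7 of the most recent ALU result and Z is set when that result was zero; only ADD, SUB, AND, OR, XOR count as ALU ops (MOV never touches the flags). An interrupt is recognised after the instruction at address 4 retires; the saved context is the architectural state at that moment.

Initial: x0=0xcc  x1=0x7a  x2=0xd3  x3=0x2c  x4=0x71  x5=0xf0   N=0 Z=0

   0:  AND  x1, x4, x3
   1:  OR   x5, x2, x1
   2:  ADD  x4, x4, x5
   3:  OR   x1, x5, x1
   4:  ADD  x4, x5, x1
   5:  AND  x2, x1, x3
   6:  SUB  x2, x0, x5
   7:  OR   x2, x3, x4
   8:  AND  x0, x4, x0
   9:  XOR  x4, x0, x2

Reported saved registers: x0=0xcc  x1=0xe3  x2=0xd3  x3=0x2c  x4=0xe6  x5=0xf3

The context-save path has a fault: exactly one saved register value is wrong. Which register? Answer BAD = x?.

BAD = x1

after  0: x0=0xcc x1=0x20 x2=0xd3 x3=0x2c x4=0x71 x5=0xf0  N=0 Z=0
after  1: x0=0xcc x1=0x20 x2=0xd3 x3=0x2c x4=0x71 x5=0xf3  N=1 Z=0
after  2: x0=0xcc x1=0x20 x2=0xd3 x3=0x2c x4=0x64 x5=0xf3  N=0 Z=0
after  3: x0=0xcc x1=0xf3 x2=0xd3 x3=0x2c x4=0x64 x5=0xf3  N=1 Z=0
after  4: x0=0xcc x1=0xf3 x2=0xd3 x3=0x2c x4=0xe6 x5=0xf3  N=1 Z=0
-- IRQ taken; context saved, return-PC = 5 --
mismatch: x1: reported 0xe3 vs actual 0xf3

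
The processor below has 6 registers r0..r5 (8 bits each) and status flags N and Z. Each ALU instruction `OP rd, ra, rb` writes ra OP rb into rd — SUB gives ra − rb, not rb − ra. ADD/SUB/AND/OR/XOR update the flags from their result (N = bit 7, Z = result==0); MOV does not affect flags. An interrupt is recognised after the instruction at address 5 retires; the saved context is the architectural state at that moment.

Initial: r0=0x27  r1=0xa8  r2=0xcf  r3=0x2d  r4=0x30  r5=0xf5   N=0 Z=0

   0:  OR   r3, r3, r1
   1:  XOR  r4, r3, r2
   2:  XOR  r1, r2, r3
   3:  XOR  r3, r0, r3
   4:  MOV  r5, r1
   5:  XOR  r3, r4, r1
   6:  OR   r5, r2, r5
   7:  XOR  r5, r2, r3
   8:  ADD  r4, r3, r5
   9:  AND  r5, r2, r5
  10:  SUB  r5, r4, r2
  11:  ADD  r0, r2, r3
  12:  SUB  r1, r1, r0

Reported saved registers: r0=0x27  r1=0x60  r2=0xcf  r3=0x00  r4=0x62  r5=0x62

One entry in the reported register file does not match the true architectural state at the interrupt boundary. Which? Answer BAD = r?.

BAD = r1

after  0: r0=0x27 r1=0xa8 r2=0xcf r3=0xad r4=0x30 r5=0xf5  N=1 Z=0
after  1: r0=0x27 r1=0xa8 r2=0xcf r3=0xad r4=0x62 r5=0xf5  N=0 Z=0
after  2: r0=0x27 r1=0x62 r2=0xcf r3=0xad r4=0x62 r5=0xf5  N=0 Z=0
after  3: r0=0x27 r1=0x62 r2=0xcf r3=0x8a r4=0x62 r5=0xf5  N=1 Z=0
after  4: r0=0x27 r1=0x62 r2=0xcf r3=0x8a r4=0x62 r5=0x62  N=1 Z=0
after  5: r0=0x27 r1=0x62 r2=0xcf r3=0x00 r4=0x62 r5=0x62  N=0 Z=1
-- IRQ taken; context saved, return-PC = 6 --
mismatch: r1: reported 0x60 vs actual 0x62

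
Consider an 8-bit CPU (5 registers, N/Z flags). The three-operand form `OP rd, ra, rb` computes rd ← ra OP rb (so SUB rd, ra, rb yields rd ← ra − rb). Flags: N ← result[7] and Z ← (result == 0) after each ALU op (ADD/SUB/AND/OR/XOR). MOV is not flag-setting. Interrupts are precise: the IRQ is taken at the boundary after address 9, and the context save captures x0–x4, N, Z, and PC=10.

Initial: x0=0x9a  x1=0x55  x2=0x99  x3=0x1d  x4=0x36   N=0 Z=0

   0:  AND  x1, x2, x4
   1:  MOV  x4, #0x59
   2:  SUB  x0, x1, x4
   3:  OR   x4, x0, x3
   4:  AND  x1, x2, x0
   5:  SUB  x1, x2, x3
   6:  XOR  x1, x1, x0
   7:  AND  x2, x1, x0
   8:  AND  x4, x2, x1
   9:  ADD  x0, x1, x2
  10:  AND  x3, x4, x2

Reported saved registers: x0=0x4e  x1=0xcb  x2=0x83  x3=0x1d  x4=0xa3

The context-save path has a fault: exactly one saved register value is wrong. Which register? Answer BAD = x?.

after  0: x0=0x9a x1=0x10 x2=0x99 x3=0x1d x4=0x36  N=0 Z=0
after  1: x0=0x9a x1=0x10 x2=0x99 x3=0x1d x4=0x59  N=0 Z=0
after  2: x0=0xb7 x1=0x10 x2=0x99 x3=0x1d x4=0x59  N=1 Z=0
after  3: x0=0xb7 x1=0x10 x2=0x99 x3=0x1d x4=0xbf  N=1 Z=0
after  4: x0=0xb7 x1=0x91 x2=0x99 x3=0x1d x4=0xbf  N=1 Z=0
after  5: x0=0xb7 x1=0x7c x2=0x99 x3=0x1d x4=0xbf  N=0 Z=0
after  6: x0=0xb7 x1=0xcb x2=0x99 x3=0x1d x4=0xbf  N=1 Z=0
after  7: x0=0xb7 x1=0xcb x2=0x83 x3=0x1d x4=0xbf  N=1 Z=0
after  8: x0=0xb7 x1=0xcb x2=0x83 x3=0x1d x4=0x83  N=1 Z=0
after  9: x0=0x4e x1=0xcb x2=0x83 x3=0x1d x4=0x83  N=0 Z=0
-- IRQ taken; context saved, return-PC = 10 --
mismatch: x4: reported 0xa3 vs actual 0x83

BAD = x4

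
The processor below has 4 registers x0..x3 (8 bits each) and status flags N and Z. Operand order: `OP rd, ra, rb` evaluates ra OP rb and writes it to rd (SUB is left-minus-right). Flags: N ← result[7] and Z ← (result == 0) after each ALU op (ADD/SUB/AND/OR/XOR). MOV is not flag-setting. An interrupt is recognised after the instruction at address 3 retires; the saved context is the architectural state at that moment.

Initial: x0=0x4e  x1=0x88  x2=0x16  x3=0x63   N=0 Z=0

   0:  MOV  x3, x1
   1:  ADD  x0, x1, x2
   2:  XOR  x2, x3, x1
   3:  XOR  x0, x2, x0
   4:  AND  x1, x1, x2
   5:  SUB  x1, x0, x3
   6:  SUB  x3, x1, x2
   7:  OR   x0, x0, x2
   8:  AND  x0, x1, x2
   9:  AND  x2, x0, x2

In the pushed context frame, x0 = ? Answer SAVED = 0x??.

SAVED = 0x9e

after  0: x0=0x4e x1=0x88 x2=0x16 x3=0x88  N=0 Z=0
after  1: x0=0x9e x1=0x88 x2=0x16 x3=0x88  N=1 Z=0
after  2: x0=0x9e x1=0x88 x2=0x00 x3=0x88  N=0 Z=1
after  3: x0=0x9e x1=0x88 x2=0x00 x3=0x88  N=1 Z=0
-- IRQ taken; context saved, return-PC = 4 --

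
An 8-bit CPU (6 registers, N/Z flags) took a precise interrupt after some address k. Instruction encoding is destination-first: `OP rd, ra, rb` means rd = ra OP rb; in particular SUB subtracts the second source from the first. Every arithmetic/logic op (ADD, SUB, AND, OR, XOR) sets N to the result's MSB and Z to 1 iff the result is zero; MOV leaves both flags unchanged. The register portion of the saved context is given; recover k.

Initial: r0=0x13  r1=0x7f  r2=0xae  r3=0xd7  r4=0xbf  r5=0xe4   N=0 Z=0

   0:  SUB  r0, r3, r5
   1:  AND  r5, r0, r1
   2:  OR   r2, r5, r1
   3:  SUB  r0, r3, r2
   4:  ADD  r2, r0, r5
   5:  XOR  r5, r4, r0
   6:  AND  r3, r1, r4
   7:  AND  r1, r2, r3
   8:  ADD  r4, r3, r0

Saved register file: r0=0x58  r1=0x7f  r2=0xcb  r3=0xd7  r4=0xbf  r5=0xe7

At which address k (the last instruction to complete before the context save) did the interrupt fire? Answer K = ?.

K = 5

after  0: r0=0xf3 r1=0x7f r2=0xae r3=0xd7 r4=0xbf r5=0xe4  N=1 Z=0
after  1: r0=0xf3 r1=0x7f r2=0xae r3=0xd7 r4=0xbf r5=0x73  N=0 Z=0
after  2: r0=0xf3 r1=0x7f r2=0x7f r3=0xd7 r4=0xbf r5=0x73  N=0 Z=0
after  3: r0=0x58 r1=0x7f r2=0x7f r3=0xd7 r4=0xbf r5=0x73  N=0 Z=0
after  4: r0=0x58 r1=0x7f r2=0xcb r3=0xd7 r4=0xbf r5=0x73  N=1 Z=0
after  5: r0=0x58 r1=0x7f r2=0xcb r3=0xd7 r4=0xbf r5=0xe7  N=1 Z=0
-- IRQ taken; context saved, return-PC = 6 --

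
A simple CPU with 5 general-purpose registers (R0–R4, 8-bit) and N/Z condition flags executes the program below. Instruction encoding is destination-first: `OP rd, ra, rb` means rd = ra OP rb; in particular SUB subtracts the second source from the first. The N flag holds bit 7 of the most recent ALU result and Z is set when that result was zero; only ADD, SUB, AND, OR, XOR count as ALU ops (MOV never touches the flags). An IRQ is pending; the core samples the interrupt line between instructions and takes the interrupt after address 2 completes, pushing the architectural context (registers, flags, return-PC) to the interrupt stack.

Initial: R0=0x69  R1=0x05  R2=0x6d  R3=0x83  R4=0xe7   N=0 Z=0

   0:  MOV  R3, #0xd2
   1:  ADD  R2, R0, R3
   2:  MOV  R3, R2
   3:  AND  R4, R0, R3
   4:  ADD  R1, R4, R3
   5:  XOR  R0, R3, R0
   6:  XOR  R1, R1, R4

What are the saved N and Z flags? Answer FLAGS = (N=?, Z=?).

FLAGS = (N=0, Z=0)

after  0: R0=0x69 R1=0x05 R2=0x6d R3=0xd2 R4=0xe7  N=0 Z=0
after  1: R0=0x69 R1=0x05 R2=0x3b R3=0xd2 R4=0xe7  N=0 Z=0
after  2: R0=0x69 R1=0x05 R2=0x3b R3=0x3b R4=0xe7  N=0 Z=0
-- IRQ taken; context saved, return-PC = 3 --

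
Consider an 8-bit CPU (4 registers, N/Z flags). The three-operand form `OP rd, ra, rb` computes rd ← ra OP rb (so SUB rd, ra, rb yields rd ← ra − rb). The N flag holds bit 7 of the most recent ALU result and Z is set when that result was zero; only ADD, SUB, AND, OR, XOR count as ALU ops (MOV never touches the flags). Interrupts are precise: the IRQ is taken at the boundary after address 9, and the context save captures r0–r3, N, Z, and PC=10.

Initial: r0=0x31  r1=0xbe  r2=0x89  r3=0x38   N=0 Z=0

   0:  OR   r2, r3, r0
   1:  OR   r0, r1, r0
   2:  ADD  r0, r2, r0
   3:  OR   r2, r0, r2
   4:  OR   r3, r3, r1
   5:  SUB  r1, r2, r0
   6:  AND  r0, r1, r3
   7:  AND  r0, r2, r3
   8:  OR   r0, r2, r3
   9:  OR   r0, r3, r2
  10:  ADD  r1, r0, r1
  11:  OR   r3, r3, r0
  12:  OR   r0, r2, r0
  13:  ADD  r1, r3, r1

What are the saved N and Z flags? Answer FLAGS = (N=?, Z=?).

after  0: r0=0x31 r1=0xbe r2=0x39 r3=0x38  N=0 Z=0
after  1: r0=0xbf r1=0xbe r2=0x39 r3=0x38  N=1 Z=0
after  2: r0=0xf8 r1=0xbe r2=0x39 r3=0x38  N=1 Z=0
after  3: r0=0xf8 r1=0xbe r2=0xf9 r3=0x38  N=1 Z=0
after  4: r0=0xf8 r1=0xbe r2=0xf9 r3=0xbe  N=1 Z=0
after  5: r0=0xf8 r1=0x01 r2=0xf9 r3=0xbe  N=0 Z=0
after  6: r0=0x00 r1=0x01 r2=0xf9 r3=0xbe  N=0 Z=1
after  7: r0=0xb8 r1=0x01 r2=0xf9 r3=0xbe  N=1 Z=0
after  8: r0=0xff r1=0x01 r2=0xf9 r3=0xbe  N=1 Z=0
after  9: r0=0xff r1=0x01 r2=0xf9 r3=0xbe  N=1 Z=0
-- IRQ taken; context saved, return-PC = 10 --

FLAGS = (N=1, Z=0)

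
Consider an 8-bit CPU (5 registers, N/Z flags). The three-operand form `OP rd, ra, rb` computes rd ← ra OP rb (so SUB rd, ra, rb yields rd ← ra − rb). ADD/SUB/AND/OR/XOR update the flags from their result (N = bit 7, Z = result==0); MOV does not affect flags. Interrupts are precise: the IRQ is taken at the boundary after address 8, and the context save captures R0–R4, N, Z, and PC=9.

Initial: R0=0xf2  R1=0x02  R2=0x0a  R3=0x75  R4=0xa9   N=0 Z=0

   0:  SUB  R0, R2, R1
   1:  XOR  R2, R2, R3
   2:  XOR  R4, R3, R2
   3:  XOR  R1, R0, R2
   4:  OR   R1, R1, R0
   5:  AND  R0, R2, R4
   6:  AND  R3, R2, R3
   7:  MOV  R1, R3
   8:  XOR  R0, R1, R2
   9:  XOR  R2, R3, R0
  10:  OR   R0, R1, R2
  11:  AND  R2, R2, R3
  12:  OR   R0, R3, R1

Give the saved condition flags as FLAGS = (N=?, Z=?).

FLAGS = (N=0, Z=0)

after  0: R0=0x08 R1=0x02 R2=0x0a R3=0x75 R4=0xa9  N=0 Z=0
after  1: R0=0x08 R1=0x02 R2=0x7f R3=0x75 R4=0xa9  N=0 Z=0
after  2: R0=0x08 R1=0x02 R2=0x7f R3=0x75 R4=0x0a  N=0 Z=0
after  3: R0=0x08 R1=0x77 R2=0x7f R3=0x75 R4=0x0a  N=0 Z=0
after  4: R0=0x08 R1=0x7f R2=0x7f R3=0x75 R4=0x0a  N=0 Z=0
after  5: R0=0x0a R1=0x7f R2=0x7f R3=0x75 R4=0x0a  N=0 Z=0
after  6: R0=0x0a R1=0x7f R2=0x7f R3=0x75 R4=0x0a  N=0 Z=0
after  7: R0=0x0a R1=0x75 R2=0x7f R3=0x75 R4=0x0a  N=0 Z=0
after  8: R0=0x0a R1=0x75 R2=0x7f R3=0x75 R4=0x0a  N=0 Z=0
-- IRQ taken; context saved, return-PC = 9 --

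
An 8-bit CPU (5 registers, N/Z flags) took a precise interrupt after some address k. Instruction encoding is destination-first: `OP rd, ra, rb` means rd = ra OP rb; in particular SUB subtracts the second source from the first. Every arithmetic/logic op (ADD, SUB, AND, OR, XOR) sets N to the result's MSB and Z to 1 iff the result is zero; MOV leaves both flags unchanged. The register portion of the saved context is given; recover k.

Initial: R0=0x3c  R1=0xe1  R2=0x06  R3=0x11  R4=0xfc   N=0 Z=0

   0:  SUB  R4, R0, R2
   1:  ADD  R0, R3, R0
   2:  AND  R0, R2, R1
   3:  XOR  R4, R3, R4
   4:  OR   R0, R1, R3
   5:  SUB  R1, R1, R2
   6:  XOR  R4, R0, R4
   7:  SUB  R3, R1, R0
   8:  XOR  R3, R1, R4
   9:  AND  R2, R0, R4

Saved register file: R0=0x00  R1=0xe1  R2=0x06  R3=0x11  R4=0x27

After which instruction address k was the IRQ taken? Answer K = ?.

after  0: R0=0x3c R1=0xe1 R2=0x06 R3=0x11 R4=0x36  N=0 Z=0
after  1: R0=0x4d R1=0xe1 R2=0x06 R3=0x11 R4=0x36  N=0 Z=0
after  2: R0=0x00 R1=0xe1 R2=0x06 R3=0x11 R4=0x36  N=0 Z=1
after  3: R0=0x00 R1=0xe1 R2=0x06 R3=0x11 R4=0x27  N=0 Z=0
-- IRQ taken; context saved, return-PC = 4 --

K = 3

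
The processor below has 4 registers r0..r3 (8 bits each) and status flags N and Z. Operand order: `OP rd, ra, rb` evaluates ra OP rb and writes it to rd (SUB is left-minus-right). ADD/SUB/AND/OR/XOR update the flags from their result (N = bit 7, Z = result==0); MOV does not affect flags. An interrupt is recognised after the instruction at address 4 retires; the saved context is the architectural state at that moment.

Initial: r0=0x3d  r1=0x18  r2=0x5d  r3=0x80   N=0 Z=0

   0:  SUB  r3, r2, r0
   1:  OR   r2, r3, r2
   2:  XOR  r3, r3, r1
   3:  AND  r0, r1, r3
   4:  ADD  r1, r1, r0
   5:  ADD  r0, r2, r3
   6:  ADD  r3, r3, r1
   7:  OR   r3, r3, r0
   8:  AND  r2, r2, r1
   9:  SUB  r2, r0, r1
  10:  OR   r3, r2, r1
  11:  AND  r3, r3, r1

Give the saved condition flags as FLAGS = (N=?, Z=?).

after  0: r0=0x3d r1=0x18 r2=0x5d r3=0x20  N=0 Z=0
after  1: r0=0x3d r1=0x18 r2=0x7d r3=0x20  N=0 Z=0
after  2: r0=0x3d r1=0x18 r2=0x7d r3=0x38  N=0 Z=0
after  3: r0=0x18 r1=0x18 r2=0x7d r3=0x38  N=0 Z=0
after  4: r0=0x18 r1=0x30 r2=0x7d r3=0x38  N=0 Z=0
-- IRQ taken; context saved, return-PC = 5 --

FLAGS = (N=0, Z=0)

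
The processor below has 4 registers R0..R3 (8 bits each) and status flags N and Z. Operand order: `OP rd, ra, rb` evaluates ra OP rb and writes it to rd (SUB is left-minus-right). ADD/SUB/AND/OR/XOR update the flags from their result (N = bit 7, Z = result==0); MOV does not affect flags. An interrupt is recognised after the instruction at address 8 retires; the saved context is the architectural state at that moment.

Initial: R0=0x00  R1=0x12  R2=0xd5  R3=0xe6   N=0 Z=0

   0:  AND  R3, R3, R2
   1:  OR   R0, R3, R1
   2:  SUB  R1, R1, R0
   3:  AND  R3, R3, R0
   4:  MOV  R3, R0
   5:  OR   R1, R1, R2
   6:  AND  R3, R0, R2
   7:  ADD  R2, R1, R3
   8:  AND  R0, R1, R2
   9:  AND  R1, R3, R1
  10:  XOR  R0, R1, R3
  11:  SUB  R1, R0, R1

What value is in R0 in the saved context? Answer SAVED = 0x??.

after  0: R0=0x00 R1=0x12 R2=0xd5 R3=0xc4  N=1 Z=0
after  1: R0=0xd6 R1=0x12 R2=0xd5 R3=0xc4  N=1 Z=0
after  2: R0=0xd6 R1=0x3c R2=0xd5 R3=0xc4  N=0 Z=0
after  3: R0=0xd6 R1=0x3c R2=0xd5 R3=0xc4  N=1 Z=0
after  4: R0=0xd6 R1=0x3c R2=0xd5 R3=0xd6  N=1 Z=0
after  5: R0=0xd6 R1=0xfd R2=0xd5 R3=0xd6  N=1 Z=0
after  6: R0=0xd6 R1=0xfd R2=0xd5 R3=0xd4  N=1 Z=0
after  7: R0=0xd6 R1=0xfd R2=0xd1 R3=0xd4  N=1 Z=0
after  8: R0=0xd1 R1=0xfd R2=0xd1 R3=0xd4  N=1 Z=0
-- IRQ taken; context saved, return-PC = 9 --

SAVED = 0xd1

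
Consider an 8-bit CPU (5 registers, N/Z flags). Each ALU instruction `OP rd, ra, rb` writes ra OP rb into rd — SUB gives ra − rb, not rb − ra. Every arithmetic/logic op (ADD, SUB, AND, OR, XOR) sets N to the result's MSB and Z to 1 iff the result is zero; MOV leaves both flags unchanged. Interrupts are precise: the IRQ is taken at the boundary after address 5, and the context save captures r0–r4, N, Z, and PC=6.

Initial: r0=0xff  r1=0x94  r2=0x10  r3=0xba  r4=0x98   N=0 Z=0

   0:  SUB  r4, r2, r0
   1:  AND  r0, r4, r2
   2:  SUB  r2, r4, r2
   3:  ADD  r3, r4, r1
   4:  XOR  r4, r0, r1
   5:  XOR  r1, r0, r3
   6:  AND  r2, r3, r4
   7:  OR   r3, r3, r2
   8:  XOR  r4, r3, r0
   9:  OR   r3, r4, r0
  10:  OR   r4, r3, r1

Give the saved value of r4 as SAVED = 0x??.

after  0: r0=0xff r1=0x94 r2=0x10 r3=0xba r4=0x11  N=0 Z=0
after  1: r0=0x10 r1=0x94 r2=0x10 r3=0xba r4=0x11  N=0 Z=0
after  2: r0=0x10 r1=0x94 r2=0x01 r3=0xba r4=0x11  N=0 Z=0
after  3: r0=0x10 r1=0x94 r2=0x01 r3=0xa5 r4=0x11  N=1 Z=0
after  4: r0=0x10 r1=0x94 r2=0x01 r3=0xa5 r4=0x84  N=1 Z=0
after  5: r0=0x10 r1=0xb5 r2=0x01 r3=0xa5 r4=0x84  N=1 Z=0
-- IRQ taken; context saved, return-PC = 6 --

SAVED = 0x84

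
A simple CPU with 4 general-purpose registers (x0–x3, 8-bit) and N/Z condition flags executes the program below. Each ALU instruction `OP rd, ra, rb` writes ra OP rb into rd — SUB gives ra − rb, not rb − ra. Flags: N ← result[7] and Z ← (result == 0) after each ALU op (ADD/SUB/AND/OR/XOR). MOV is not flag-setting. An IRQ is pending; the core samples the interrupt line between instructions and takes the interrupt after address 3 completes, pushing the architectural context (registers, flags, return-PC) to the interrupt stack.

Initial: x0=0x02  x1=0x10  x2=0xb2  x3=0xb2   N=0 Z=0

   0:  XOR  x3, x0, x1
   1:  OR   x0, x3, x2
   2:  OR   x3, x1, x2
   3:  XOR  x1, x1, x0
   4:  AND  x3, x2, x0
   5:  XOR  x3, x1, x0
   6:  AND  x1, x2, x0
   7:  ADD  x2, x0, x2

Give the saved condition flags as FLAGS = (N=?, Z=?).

after  0: x0=0x02 x1=0x10 x2=0xb2 x3=0x12  N=0 Z=0
after  1: x0=0xb2 x1=0x10 x2=0xb2 x3=0x12  N=1 Z=0
after  2: x0=0xb2 x1=0x10 x2=0xb2 x3=0xb2  N=1 Z=0
after  3: x0=0xb2 x1=0xa2 x2=0xb2 x3=0xb2  N=1 Z=0
-- IRQ taken; context saved, return-PC = 4 --

FLAGS = (N=1, Z=0)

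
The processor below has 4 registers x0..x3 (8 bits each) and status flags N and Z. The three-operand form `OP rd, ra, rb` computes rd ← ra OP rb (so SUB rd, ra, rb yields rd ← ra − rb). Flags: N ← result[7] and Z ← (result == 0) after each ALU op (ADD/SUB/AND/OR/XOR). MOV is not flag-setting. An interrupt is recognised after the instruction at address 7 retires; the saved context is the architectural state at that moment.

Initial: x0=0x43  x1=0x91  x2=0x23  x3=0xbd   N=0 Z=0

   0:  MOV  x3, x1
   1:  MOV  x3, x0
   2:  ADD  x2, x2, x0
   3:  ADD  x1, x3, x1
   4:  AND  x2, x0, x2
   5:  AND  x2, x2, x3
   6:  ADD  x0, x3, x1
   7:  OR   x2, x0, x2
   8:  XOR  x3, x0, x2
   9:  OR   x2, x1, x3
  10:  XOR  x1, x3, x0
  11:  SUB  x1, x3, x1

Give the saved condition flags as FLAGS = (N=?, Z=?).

after  0: x0=0x43 x1=0x91 x2=0x23 x3=0x91  N=0 Z=0
after  1: x0=0x43 x1=0x91 x2=0x23 x3=0x43  N=0 Z=0
after  2: x0=0x43 x1=0x91 x2=0x66 x3=0x43  N=0 Z=0
after  3: x0=0x43 x1=0xd4 x2=0x66 x3=0x43  N=1 Z=0
after  4: x0=0x43 x1=0xd4 x2=0x42 x3=0x43  N=0 Z=0
after  5: x0=0x43 x1=0xd4 x2=0x42 x3=0x43  N=0 Z=0
after  6: x0=0x17 x1=0xd4 x2=0x42 x3=0x43  N=0 Z=0
after  7: x0=0x17 x1=0xd4 x2=0x57 x3=0x43  N=0 Z=0
-- IRQ taken; context saved, return-PC = 8 --

FLAGS = (N=0, Z=0)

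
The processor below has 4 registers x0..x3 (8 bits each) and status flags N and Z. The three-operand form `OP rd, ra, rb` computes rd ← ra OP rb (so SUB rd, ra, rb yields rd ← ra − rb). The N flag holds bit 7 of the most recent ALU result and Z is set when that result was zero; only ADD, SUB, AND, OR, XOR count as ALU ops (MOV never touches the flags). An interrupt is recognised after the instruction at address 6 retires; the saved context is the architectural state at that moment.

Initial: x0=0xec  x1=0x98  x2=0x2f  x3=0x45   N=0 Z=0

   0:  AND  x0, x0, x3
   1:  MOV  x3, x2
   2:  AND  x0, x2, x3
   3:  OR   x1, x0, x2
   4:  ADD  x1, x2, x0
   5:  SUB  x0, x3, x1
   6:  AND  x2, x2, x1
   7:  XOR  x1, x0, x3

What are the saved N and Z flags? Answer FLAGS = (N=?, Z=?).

after  0: x0=0x44 x1=0x98 x2=0x2f x3=0x45  N=0 Z=0
after  1: x0=0x44 x1=0x98 x2=0x2f x3=0x2f  N=0 Z=0
after  2: x0=0x2f x1=0x98 x2=0x2f x3=0x2f  N=0 Z=0
after  3: x0=0x2f x1=0x2f x2=0x2f x3=0x2f  N=0 Z=0
after  4: x0=0x2f x1=0x5e x2=0x2f x3=0x2f  N=0 Z=0
after  5: x0=0xd1 x1=0x5e x2=0x2f x3=0x2f  N=1 Z=0
after  6: x0=0xd1 x1=0x5e x2=0x0e x3=0x2f  N=0 Z=0
-- IRQ taken; context saved, return-PC = 7 --

FLAGS = (N=0, Z=0)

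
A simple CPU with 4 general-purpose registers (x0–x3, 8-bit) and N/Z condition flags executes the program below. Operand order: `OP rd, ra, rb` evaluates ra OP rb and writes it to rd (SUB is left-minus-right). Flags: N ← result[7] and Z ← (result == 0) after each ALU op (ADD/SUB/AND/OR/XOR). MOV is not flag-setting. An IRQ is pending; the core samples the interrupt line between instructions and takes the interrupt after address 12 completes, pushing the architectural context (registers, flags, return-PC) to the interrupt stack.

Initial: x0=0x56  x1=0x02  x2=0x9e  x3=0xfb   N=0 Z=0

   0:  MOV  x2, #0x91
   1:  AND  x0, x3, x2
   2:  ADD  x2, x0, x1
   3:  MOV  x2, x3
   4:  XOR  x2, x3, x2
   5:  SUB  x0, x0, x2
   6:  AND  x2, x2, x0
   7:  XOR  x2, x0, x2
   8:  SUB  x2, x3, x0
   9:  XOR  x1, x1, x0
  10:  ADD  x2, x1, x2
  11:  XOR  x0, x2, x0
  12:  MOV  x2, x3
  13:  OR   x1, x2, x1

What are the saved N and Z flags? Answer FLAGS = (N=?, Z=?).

after  0: x0=0x56 x1=0x02 x2=0x91 x3=0xfb  N=0 Z=0
after  1: x0=0x91 x1=0x02 x2=0x91 x3=0xfb  N=1 Z=0
after  2: x0=0x91 x1=0x02 x2=0x93 x3=0xfb  N=1 Z=0
after  3: x0=0x91 x1=0x02 x2=0xfb x3=0xfb  N=1 Z=0
after  4: x0=0x91 x1=0x02 x2=0x00 x3=0xfb  N=0 Z=1
after  5: x0=0x91 x1=0x02 x2=0x00 x3=0xfb  N=1 Z=0
after  6: x0=0x91 x1=0x02 x2=0x00 x3=0xfb  N=0 Z=1
after  7: x0=0x91 x1=0x02 x2=0x91 x3=0xfb  N=1 Z=0
after  8: x0=0x91 x1=0x02 x2=0x6a x3=0xfb  N=0 Z=0
after  9: x0=0x91 x1=0x93 x2=0x6a x3=0xfb  N=1 Z=0
after 10: x0=0x91 x1=0x93 x2=0xfd x3=0xfb  N=1 Z=0
after 11: x0=0x6c x1=0x93 x2=0xfd x3=0xfb  N=0 Z=0
after 12: x0=0x6c x1=0x93 x2=0xfb x3=0xfb  N=0 Z=0
-- IRQ taken; context saved, return-PC = 13 --

FLAGS = (N=0, Z=0)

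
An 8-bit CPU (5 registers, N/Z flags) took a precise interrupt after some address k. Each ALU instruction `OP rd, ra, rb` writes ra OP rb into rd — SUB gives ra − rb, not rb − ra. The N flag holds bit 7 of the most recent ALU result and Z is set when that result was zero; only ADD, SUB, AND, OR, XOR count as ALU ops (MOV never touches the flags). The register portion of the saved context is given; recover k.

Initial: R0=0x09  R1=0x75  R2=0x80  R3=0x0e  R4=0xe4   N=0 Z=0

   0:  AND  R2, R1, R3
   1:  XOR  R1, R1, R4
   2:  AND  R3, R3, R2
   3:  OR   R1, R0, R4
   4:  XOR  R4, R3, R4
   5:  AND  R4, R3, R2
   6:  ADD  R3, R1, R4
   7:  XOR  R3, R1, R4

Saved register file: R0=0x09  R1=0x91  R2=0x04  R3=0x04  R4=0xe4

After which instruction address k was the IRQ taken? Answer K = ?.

after  0: R0=0x09 R1=0x75 R2=0x04 R3=0x0e R4=0xe4  N=0 Z=0
after  1: R0=0x09 R1=0x91 R2=0x04 R3=0x0e R4=0xe4  N=1 Z=0
after  2: R0=0x09 R1=0x91 R2=0x04 R3=0x04 R4=0xe4  N=0 Z=0
-- IRQ taken; context saved, return-PC = 3 --

K = 2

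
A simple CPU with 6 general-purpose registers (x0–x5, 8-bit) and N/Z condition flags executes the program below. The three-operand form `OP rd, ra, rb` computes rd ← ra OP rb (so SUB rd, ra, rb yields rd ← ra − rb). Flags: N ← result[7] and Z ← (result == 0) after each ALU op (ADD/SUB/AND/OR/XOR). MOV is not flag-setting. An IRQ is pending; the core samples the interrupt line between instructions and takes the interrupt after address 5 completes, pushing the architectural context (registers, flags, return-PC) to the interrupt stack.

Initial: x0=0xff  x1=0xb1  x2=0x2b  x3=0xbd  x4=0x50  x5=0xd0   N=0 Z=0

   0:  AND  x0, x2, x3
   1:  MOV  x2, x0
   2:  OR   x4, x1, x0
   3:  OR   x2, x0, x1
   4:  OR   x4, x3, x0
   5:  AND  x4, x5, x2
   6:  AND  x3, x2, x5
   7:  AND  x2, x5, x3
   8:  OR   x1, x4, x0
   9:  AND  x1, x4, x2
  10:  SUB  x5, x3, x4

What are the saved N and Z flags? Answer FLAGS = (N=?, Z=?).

after  0: x0=0x29 x1=0xb1 x2=0x2b x3=0xbd x4=0x50 x5=0xd0  N=0 Z=0
after  1: x0=0x29 x1=0xb1 x2=0x29 x3=0xbd x4=0x50 x5=0xd0  N=0 Z=0
after  2: x0=0x29 x1=0xb1 x2=0x29 x3=0xbd x4=0xb9 x5=0xd0  N=1 Z=0
after  3: x0=0x29 x1=0xb1 x2=0xb9 x3=0xbd x4=0xb9 x5=0xd0  N=1 Z=0
after  4: x0=0x29 x1=0xb1 x2=0xb9 x3=0xbd x4=0xbd x5=0xd0  N=1 Z=0
after  5: x0=0x29 x1=0xb1 x2=0xb9 x3=0xbd x4=0x90 x5=0xd0  N=1 Z=0
-- IRQ taken; context saved, return-PC = 6 --

FLAGS = (N=1, Z=0)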